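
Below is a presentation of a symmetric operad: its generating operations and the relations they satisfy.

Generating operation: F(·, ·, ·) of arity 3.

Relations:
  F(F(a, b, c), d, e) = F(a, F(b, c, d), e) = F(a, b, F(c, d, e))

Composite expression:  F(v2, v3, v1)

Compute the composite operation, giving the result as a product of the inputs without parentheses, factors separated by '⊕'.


v2 ⊕ v3 ⊕ v1

Every regrouping of F is equal, so read the v-inputs in written order.
F(v2, v3, v1) collapses to v2 ⊕ v3 ⊕ v1


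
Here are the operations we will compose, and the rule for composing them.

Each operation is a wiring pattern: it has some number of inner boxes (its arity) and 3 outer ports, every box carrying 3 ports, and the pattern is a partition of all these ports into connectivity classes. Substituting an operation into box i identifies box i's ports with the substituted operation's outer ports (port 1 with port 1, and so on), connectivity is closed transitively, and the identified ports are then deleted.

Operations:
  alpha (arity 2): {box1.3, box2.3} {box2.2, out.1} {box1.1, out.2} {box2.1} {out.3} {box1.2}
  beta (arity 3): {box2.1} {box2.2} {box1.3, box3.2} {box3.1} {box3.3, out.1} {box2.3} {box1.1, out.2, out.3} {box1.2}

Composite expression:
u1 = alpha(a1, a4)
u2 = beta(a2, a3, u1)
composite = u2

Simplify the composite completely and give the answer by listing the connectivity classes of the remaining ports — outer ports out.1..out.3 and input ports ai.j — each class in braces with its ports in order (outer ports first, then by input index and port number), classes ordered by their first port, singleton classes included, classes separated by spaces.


{out.1} {out.2, out.3, a2.1} {a1.1, a2.3} {a1.2} {a1.3, a4.3} {a2.2} {a3.1} {a3.2} {a3.3} {a4.1} {a4.2}

Treat the ports identified at beta as solder joints: merge, then drop.
alpha over (a1, a4) gives {out.1, a4.2} {out.2, a1.1} {out.3} {a1.2} {a1.3, a4.3} {a4.1}, out.j being that stage's outer ports
beta over (a2, a3, a1, a4) gives {out.1} {out.2, out.3, a2.1} {a1.1, a2.3} {a1.2} {a1.3, a4.3} {a2.2} {a3.1} {a3.2} {a3.3} {a4.1} {a4.2}, out.j being that stage's outer ports


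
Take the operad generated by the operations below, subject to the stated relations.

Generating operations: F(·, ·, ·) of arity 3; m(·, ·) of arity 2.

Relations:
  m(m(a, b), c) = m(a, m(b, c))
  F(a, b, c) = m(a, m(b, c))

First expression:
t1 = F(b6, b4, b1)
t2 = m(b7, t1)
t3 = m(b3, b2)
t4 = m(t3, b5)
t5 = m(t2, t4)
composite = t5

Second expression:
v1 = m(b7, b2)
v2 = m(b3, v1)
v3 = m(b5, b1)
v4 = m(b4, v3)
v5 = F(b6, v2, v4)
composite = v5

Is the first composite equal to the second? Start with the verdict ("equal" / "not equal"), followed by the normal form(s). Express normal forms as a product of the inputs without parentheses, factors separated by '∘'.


The first expression reduces to b7 ∘ b6 ∘ b4 ∘ b1 ∘ b3 ∘ b2 ∘ b5
The second expression reduces to b6 ∘ b3 ∘ b7 ∘ b2 ∘ b4 ∘ b5 ∘ b1
No match — not equal.

not equal — first b7 ∘ b6 ∘ b4 ∘ b1 ∘ b3 ∘ b2 ∘ b5, second b6 ∘ b3 ∘ b7 ∘ b2 ∘ b4 ∘ b5 ∘ b1


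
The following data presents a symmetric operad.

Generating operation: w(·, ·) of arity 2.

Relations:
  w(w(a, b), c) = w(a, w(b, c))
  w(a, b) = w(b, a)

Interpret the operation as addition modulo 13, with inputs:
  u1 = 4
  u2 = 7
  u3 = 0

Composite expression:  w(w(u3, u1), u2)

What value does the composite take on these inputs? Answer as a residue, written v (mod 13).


11 (mod 13)

w(u3, u1) = 4
w(w(u3, u1), u2) = 11


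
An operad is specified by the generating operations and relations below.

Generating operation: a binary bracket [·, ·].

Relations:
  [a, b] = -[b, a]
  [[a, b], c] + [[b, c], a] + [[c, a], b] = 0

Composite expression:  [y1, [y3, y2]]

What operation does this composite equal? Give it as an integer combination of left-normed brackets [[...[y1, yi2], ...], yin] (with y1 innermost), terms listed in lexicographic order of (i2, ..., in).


-[[y1, y2], y3] + [[y1, y3], y2]

A multilinear Lie element is pinned by y1-initial words (y1 innermost).
Composite bracket: [y1, [y3, y2]]
The bracket unfolds into 4 signed words via [a, b] = ab - ba (2^2 = 4).
The y1-initial words carry the normal form:
  from y1y2y3, sign -1: term -[[y1, y2], y3]
  from y1y3y2, sign +1: term +[[y1, y3], y2]


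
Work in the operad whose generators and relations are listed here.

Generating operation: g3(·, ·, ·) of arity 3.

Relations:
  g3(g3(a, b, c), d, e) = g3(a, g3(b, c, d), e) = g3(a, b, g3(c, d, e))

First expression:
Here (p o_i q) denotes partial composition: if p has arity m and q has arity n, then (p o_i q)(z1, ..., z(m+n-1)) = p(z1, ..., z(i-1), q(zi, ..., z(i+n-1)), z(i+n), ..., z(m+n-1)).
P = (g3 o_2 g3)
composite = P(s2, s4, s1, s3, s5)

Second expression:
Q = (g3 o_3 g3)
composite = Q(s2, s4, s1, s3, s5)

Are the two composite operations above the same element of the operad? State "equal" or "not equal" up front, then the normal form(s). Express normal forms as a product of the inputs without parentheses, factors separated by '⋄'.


equal — both sides give s2 ⋄ s4 ⋄ s1 ⋄ s3 ⋄ s5

The first composite normalizes to s2 ⋄ s4 ⋄ s1 ⋄ s3 ⋄ s5
The second composite normalizes to s2 ⋄ s4 ⋄ s1 ⋄ s3 ⋄ s5
Identical normal forms: equal.


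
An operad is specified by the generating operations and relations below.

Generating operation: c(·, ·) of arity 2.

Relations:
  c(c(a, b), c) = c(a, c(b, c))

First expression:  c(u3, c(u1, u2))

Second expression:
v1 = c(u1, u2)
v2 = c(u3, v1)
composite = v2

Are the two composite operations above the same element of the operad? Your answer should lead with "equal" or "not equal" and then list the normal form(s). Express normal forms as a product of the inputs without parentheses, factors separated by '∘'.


equal; both compose to u3 ∘ u1 ∘ u2

Normal form of the first expression: u3 ∘ u1 ∘ u2
Normal form of the second expression: u3 ∘ u1 ∘ u2
Both agree, so they are equal.


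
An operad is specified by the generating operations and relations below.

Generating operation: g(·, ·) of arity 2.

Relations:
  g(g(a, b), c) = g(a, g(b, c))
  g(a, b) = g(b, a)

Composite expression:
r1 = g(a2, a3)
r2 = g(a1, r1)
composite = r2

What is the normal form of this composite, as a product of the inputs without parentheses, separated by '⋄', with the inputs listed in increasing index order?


Both nesting and order wash out for g; what remains is which a's occur.
g(a2, a3) reduces to a2 ⋄ a3
g(a1, g(a2, a3)) reduces to a1 ⋄ a2 ⋄ a3
commutativity sorts the factors: a1 ⋄ a2 ⋄ a3

a1 ⋄ a2 ⋄ a3


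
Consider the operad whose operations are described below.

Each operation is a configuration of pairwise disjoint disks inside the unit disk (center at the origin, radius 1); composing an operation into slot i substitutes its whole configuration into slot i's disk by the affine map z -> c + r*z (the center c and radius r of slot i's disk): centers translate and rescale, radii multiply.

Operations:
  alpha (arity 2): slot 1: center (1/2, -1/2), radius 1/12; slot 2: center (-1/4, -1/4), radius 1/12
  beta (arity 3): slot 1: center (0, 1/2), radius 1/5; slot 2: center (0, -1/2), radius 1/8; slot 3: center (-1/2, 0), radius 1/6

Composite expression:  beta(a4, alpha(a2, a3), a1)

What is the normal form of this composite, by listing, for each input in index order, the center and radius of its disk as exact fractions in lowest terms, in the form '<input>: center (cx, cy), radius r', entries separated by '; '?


a1: center (-1/2, 0), radius 1/6; a2: center (1/16, -9/16), radius 1/96; a3: center (-1/32, -17/32), radius 1/96; a4: center (0, 1/2), radius 1/5

Nesting under beta composes maps z -> c + r*z down each a-path.
a4: after 1 affine step, its disk has center (0, 1/2), radius 1/5
a2: after 2 affine steps, its disk has center (1/16, -9/16), radius 1/96
a3: after 2 affine steps, its disk has center (-1/32, -17/32), radius 1/96
a1: after 1 affine step, its disk has center (-1/2, 0), radius 1/6


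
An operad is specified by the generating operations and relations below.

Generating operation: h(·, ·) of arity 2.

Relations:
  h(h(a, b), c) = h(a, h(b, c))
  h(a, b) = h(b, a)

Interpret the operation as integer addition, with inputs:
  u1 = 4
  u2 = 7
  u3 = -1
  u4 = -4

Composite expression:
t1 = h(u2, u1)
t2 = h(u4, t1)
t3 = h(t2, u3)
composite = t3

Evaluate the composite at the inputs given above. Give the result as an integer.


6

h(u2, u1) = 11
h(u4, h(u2, u1)) = 7
h(h(u4, h(u2, u1)), u3) = 6


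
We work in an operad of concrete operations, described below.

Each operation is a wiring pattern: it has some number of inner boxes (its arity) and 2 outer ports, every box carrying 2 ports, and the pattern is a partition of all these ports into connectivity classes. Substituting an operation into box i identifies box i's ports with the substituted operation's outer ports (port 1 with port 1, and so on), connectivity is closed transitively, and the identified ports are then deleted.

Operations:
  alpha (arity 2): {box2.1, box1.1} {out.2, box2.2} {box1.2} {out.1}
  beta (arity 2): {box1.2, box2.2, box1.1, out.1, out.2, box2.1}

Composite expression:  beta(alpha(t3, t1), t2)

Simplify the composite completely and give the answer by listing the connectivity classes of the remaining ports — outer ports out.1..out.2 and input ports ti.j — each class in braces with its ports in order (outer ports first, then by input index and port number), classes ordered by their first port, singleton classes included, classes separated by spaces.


{out.1, out.2, t1.2, t2.1, t2.2} {t1.1, t3.1} {t3.2}

Treat the ports identified at beta as solder joints: merge, then drop.
the subtree at alpha composes to {out.1} {out.2, t1.2} {t1.1, t3.1} {t3.2} on (t3, t1); out.j = own outer ports
the subtree at beta composes to {out.1, out.2, t1.2, t2.1, t2.2} {t1.1, t3.1} {t3.2} on (t3, t1, t2); out.j = own outer ports


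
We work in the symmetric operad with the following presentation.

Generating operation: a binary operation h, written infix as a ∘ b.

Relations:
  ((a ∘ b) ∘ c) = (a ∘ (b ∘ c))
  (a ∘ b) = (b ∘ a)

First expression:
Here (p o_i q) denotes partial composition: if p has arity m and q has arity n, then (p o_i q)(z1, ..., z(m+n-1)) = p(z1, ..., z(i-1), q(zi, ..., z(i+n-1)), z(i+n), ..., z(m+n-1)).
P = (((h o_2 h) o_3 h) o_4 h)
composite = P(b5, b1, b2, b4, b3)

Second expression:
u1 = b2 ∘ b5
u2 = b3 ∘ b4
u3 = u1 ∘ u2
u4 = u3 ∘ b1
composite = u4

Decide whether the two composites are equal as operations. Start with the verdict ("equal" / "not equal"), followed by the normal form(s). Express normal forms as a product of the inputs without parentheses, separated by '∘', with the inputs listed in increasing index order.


equal; the common form is b1 ∘ b2 ∘ b3 ∘ b4 ∘ b5

The first expression, normalized: b1 ∘ b2 ∘ b3 ∘ b4 ∘ b5
The second expression, normalized: b1 ∘ b2 ∘ b3 ∘ b4 ∘ b5
One common form — equal.


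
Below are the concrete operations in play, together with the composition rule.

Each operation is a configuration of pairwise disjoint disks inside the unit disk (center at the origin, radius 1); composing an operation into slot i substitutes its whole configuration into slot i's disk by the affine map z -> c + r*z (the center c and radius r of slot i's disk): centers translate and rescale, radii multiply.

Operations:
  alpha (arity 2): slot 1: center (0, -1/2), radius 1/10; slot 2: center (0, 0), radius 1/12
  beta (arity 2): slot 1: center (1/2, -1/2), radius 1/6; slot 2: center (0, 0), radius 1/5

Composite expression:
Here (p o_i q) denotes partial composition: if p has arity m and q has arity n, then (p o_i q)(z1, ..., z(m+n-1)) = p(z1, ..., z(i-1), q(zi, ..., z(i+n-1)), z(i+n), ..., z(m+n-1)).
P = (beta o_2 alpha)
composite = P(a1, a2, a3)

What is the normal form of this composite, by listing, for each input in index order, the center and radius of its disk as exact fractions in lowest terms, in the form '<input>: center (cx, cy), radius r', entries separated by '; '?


Below beta, radii multiply path by path; the a-disk centers shift.
a1 passes through 1 substitution, ending at center (1/2, -1/2), radius 1/6
a2 passes through 2 substitutions, ending at center (0, -1/10), radius 1/50
a3 passes through 2 substitutions, ending at center (0, 0), radius 1/60

a1: center (1/2, -1/2), radius 1/6; a2: center (0, -1/10), radius 1/50; a3: center (0, 0), radius 1/60


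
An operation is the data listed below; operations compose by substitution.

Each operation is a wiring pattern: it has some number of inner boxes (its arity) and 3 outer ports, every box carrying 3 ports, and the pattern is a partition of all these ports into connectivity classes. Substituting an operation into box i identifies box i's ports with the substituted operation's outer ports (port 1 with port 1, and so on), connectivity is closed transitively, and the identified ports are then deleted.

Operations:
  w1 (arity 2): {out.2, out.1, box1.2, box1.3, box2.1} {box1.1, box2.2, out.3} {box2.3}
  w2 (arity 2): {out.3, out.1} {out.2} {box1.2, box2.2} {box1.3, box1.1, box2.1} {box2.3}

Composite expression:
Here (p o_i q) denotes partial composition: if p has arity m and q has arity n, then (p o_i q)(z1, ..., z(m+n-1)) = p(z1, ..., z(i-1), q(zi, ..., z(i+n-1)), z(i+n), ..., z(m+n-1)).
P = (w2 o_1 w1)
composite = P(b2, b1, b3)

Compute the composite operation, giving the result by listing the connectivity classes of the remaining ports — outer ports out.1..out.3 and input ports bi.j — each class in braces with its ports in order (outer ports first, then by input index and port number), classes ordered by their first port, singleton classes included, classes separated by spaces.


{out.1, out.3} {out.2} {b1.1, b1.2, b2.1, b2.2, b2.3, b3.1, b3.2} {b1.3} {b3.3}

Connectivity passes through glued w2-boundaries; trace each wire chain.
w1 over (b2, b1) gives {out.1, out.2, b1.1, b2.2, b2.3} {out.3, b1.2, b2.1} {b1.3}, out.j being that stage's outer ports
w2 over (b2, b1, b3) gives {out.1, out.3} {out.2} {b1.1, b1.2, b2.1, b2.2, b2.3, b3.1, b3.2} {b1.3} {b3.3}, out.j being that stage's outer ports


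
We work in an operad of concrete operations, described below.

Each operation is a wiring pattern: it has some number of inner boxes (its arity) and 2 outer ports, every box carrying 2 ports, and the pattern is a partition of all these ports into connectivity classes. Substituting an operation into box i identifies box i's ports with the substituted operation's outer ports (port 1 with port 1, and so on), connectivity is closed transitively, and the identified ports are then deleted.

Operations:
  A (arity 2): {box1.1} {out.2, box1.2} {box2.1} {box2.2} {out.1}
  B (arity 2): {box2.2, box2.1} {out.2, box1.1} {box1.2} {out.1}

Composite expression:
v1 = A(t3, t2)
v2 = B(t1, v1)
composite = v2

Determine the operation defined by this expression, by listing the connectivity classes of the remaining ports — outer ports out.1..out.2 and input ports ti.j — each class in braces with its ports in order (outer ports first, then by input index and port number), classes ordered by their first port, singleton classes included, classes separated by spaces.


{out.1} {out.2, t1.1} {t1.2} {t2.1} {t2.2} {t3.1} {t3.2}

Connectivity passes through glued B-boundaries; trace each wire chain.
through A, on inputs (t3, t2): {out.1} {out.2, t3.2} {t2.1} {t2.2} {t3.1} (out.j = stage outer ports)
through B, on inputs (t1, t3, t2): {out.1} {out.2, t1.1} {t1.2} {t2.1} {t2.2} {t3.1} {t3.2} (out.j = stage outer ports)


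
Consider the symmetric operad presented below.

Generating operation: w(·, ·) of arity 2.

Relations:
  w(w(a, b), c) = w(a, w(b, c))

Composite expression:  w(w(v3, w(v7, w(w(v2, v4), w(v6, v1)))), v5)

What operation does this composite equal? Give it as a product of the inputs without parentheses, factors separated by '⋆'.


v3 ⋆ v7 ⋆ v2 ⋆ v4 ⋆ v6 ⋆ v1 ⋆ v5

All parenthesizations of w agree; list the v-inputs left to right.
w(v2, v4) reduces to v2 ⋆ v4
w(v6, v1) reduces to v6 ⋆ v1
w(w(v2, v4), w(v6, v1)) reduces to v2 ⋆ v4 ⋆ v6 ⋆ v1
w(v7, w(w(v2, v4), w(v6, v1))) reduces to v7 ⋆ v2 ⋆ v4 ⋆ v6 ⋆ v1
w(v3, w(v7, w(w(v2, v4), w(v6, v1)))) reduces to v3 ⋆ v7 ⋆ v2 ⋆ v4 ⋆ v6 ⋆ v1
w(w(v3, w(v7, w(w(v2, v4), w(v6, v1)))), v5) reduces to v3 ⋆ v7 ⋆ v2 ⋆ v4 ⋆ v6 ⋆ v1 ⋆ v5


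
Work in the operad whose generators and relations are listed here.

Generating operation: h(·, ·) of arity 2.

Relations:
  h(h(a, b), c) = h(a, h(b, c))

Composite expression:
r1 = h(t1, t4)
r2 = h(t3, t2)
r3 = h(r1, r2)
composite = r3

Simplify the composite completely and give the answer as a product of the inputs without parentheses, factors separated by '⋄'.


Key point: h is associative — brackets drop, the t-order remains.
h(t1, t4) collapses to t1 ⋄ t4
h(t3, t2) collapses to t3 ⋄ t2
h(h(t1, t4), h(t3, t2)) collapses to t1 ⋄ t4 ⋄ t3 ⋄ t2

t1 ⋄ t4 ⋄ t3 ⋄ t2


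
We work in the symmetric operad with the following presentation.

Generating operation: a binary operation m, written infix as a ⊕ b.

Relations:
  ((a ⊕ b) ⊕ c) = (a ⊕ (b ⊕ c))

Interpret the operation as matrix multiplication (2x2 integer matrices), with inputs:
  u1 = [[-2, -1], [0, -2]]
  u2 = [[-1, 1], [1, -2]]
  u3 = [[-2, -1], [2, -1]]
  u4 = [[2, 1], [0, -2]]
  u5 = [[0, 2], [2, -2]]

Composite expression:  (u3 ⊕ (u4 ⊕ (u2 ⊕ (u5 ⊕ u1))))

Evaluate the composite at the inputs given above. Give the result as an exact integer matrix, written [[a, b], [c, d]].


[[16, -24], [16, -8]]


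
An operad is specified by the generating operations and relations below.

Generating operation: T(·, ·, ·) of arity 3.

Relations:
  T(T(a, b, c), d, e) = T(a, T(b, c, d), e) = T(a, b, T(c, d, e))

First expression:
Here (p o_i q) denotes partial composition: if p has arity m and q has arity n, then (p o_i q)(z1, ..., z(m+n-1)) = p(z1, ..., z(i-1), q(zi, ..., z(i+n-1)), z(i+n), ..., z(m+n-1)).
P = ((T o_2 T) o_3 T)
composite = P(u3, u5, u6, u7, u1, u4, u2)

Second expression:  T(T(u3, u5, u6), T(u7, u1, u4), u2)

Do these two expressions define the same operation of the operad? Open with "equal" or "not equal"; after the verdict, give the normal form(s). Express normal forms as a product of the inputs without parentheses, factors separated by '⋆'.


equal; the common form is u3 ⋆ u5 ⋆ u6 ⋆ u7 ⋆ u1 ⋆ u4 ⋆ u2


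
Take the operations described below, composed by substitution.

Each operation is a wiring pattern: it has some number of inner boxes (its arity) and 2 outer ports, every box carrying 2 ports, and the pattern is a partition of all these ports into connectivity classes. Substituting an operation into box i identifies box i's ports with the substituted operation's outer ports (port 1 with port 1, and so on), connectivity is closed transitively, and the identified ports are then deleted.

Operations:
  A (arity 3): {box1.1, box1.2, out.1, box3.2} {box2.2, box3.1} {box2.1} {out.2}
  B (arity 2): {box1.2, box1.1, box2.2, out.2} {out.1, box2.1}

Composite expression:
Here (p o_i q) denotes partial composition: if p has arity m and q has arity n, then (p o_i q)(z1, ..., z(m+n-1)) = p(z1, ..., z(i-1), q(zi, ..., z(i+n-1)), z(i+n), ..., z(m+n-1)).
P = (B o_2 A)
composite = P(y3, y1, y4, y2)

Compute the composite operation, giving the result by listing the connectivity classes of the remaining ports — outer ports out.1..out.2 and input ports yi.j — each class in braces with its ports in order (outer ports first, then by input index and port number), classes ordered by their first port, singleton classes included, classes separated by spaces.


Substituting into B glues patterns; closure does the rest.
composing A on (y1, y4, y2), with out.j its own outer ports: {out.1, y1.1, y1.2, y2.2} {out.2} {y2.1, y4.2} {y4.1}
composing B on (y3, y1, y4, y2), with out.j its own outer ports: {out.1, y1.1, y1.2, y2.2} {out.2, y3.1, y3.2} {y2.1, y4.2} {y4.1}

{out.1, y1.1, y1.2, y2.2} {out.2, y3.1, y3.2} {y2.1, y4.2} {y4.1}


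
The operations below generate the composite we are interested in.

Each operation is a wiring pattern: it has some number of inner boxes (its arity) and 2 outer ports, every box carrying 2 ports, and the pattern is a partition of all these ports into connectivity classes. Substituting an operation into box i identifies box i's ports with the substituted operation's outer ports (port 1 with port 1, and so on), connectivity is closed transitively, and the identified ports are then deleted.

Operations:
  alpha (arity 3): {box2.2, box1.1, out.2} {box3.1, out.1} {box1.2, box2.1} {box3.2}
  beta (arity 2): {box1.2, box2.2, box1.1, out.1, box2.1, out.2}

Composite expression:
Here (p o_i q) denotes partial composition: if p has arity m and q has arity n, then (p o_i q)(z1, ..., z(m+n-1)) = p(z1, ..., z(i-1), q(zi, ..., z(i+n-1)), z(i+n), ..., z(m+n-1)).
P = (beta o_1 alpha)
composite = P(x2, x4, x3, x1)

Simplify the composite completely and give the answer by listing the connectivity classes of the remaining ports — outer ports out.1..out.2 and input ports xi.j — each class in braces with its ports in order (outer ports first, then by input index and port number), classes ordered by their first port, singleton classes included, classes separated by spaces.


Treat the ports identified at beta as solder joints: merge, then drop.
stage alpha: inputs (x2, x4, x3), connectivity {out.1, x3.1} {out.2, x2.1, x4.2} {x2.2, x4.1} {x3.2}, out.j its boundary
stage beta: inputs (x2, x4, x3, x1), connectivity {out.1, out.2, x1.1, x1.2, x2.1, x3.1, x4.2} {x2.2, x4.1} {x3.2}, out.j its boundary

{out.1, out.2, x1.1, x1.2, x2.1, x3.1, x4.2} {x2.2, x4.1} {x3.2}


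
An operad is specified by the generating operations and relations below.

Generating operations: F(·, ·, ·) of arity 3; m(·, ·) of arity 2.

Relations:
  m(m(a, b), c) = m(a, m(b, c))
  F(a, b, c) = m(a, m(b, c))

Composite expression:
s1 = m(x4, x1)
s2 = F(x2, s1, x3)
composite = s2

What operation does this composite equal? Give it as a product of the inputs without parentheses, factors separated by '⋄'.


x2 ⋄ x4 ⋄ x1 ⋄ x3

Under associativity of F, the answer is the x's in reading order.
m(x4, x1) linearizes to x4 ⋄ x1
F(x2, m(x4, x1), x3) linearizes to x2 ⋄ x4 ⋄ x1 ⋄ x3


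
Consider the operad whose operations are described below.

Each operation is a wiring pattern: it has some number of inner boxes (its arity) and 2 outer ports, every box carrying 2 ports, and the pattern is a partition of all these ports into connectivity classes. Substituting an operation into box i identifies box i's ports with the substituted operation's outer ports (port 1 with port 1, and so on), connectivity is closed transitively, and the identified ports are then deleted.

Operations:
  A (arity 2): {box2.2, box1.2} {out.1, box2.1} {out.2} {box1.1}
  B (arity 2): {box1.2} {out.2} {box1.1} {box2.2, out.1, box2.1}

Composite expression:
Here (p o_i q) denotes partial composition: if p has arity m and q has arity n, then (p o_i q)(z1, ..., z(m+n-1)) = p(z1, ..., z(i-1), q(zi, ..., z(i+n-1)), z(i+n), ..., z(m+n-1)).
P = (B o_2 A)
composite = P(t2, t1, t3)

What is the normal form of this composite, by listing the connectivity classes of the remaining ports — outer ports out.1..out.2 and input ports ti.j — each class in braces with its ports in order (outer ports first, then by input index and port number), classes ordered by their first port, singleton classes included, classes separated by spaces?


Reachability decides: close wires over B-identified ports.
the subtree at A composes to {out.1, t3.1} {out.2} {t1.1} {t1.2, t3.2} on (t1, t3); out.j = own outer ports
the subtree at B composes to {out.1, t3.1} {out.2} {t1.1} {t1.2, t3.2} {t2.1} {t2.2} on (t2, t1, t3); out.j = own outer ports

{out.1, t3.1} {out.2} {t1.1} {t1.2, t3.2} {t2.1} {t2.2}


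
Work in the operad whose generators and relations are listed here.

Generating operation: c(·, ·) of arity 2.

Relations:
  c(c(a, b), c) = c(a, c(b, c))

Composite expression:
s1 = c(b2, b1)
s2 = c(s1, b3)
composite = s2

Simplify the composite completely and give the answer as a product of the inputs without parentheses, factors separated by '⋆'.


b2 ⋆ b1 ⋆ b3

Every regrouping of c is equal, so read the b-inputs in written order.
c(b2, b1) reduces to b2 ⋆ b1
c(c(b2, b1), b3) reduces to b2 ⋆ b1 ⋆ b3


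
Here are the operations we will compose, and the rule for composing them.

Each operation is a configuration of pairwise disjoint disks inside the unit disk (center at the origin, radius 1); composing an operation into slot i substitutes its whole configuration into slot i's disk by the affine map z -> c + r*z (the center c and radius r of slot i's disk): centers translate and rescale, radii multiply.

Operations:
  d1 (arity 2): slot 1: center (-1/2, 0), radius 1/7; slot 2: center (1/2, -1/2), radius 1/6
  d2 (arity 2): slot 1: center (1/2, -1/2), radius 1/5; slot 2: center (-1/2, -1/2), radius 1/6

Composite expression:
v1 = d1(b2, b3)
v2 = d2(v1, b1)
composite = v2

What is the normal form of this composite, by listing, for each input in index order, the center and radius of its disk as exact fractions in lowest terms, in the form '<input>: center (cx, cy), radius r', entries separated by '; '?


b1: center (-1/2, -1/2), radius 1/6; b2: center (2/5, -1/2), radius 1/35; b3: center (3/5, -3/5), radius 1/30

Only the slot chain above each b matters under d2; compose those maps.
b2: after 2 affine steps, its disk has center (2/5, -1/2), radius 1/35
b3: after 2 affine steps, its disk has center (3/5, -3/5), radius 1/30
b1: after 1 affine step, its disk has center (-1/2, -1/2), radius 1/6


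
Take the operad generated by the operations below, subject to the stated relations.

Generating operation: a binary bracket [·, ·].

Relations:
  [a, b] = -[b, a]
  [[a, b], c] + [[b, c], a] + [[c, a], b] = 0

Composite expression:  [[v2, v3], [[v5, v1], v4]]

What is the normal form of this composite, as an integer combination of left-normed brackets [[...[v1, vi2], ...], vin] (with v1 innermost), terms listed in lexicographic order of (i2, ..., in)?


[[[[v1, v5], v4], v2], v3] - [[[[v1, v5], v4], v3], v2]


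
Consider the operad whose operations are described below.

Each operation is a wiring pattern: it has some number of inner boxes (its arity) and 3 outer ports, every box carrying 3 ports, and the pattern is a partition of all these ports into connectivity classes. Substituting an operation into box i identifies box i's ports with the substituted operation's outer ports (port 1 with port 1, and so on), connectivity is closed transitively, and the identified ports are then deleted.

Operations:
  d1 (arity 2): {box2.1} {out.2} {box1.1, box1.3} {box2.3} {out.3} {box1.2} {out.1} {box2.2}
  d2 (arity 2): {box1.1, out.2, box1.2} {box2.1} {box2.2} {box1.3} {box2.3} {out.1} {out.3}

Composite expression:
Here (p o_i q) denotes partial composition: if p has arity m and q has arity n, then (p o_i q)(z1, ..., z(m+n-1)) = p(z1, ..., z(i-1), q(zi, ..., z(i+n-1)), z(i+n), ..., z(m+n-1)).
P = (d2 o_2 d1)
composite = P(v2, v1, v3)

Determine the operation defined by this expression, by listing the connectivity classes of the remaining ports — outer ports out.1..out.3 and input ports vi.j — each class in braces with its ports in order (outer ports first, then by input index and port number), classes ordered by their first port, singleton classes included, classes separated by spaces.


After gluing at d2, chains via deleted ports link the v-ports.
after d1, the pattern on (v1, v3) reads {out.1} {out.2} {out.3} {v1.1, v1.3} {v1.2} {v3.1} {v3.2} {v3.3} (out.j = its outer ports)
after d2, the pattern on (v2, v1, v3) reads {out.1} {out.2, v2.1, v2.2} {out.3} {v1.1, v1.3} {v1.2} {v2.3} {v3.1} {v3.2} {v3.3} (out.j = its outer ports)

{out.1} {out.2, v2.1, v2.2} {out.3} {v1.1, v1.3} {v1.2} {v2.3} {v3.1} {v3.2} {v3.3}


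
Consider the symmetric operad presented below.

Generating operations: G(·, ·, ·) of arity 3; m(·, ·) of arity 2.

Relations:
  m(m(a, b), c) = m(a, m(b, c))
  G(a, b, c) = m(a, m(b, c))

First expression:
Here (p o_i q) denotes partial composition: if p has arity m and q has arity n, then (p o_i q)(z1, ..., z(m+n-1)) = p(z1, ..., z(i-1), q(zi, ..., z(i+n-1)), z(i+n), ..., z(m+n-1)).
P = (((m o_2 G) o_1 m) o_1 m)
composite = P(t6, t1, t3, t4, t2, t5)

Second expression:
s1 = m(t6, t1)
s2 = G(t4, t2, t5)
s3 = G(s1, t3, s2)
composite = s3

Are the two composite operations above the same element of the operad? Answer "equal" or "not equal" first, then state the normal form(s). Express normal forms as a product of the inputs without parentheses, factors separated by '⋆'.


equal; the common form is t6 ⋆ t1 ⋆ t3 ⋆ t4 ⋆ t2 ⋆ t5


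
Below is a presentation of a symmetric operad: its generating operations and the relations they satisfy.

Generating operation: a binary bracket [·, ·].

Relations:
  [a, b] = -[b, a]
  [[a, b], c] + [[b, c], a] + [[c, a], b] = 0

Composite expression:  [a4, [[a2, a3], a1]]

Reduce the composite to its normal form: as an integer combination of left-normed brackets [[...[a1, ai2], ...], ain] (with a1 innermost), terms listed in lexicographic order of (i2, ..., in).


[[[a1, a2], a3], a4] - [[[a1, a3], a2], a4]

Expand each bracket as ab - ba; the a1-initial words give the coefficients.
Composite bracket: [a4, [[a2, a3], a1]]
Under [a, b] = ab - ba we get 8 signed associative words (2^3 = 8).
The a1-initial words carry the normal form:
  sign of a1a2a3a4 is +1, so it contributes +[[[a1, a2], a3], a4]
  sign of a1a3a2a4 is -1, so it contributes -[[[a1, a3], a2], a4]


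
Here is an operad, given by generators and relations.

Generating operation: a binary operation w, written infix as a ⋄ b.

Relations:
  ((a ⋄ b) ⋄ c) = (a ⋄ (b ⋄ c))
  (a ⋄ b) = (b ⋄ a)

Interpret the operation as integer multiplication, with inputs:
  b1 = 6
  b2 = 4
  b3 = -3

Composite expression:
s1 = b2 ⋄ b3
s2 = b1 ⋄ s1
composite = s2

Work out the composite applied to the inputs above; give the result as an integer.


-72

(b2 ⋄ b3) = -12
(b1 ⋄ (b2 ⋄ b3)) = -72


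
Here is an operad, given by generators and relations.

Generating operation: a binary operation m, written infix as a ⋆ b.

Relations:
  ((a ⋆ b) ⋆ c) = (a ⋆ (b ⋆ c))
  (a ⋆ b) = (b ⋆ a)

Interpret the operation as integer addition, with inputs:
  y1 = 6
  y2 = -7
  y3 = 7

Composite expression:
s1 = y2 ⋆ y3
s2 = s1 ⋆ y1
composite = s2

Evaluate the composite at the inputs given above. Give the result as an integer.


6

(y2 ⋆ y3) = 0
((y2 ⋆ y3) ⋆ y1) = 6


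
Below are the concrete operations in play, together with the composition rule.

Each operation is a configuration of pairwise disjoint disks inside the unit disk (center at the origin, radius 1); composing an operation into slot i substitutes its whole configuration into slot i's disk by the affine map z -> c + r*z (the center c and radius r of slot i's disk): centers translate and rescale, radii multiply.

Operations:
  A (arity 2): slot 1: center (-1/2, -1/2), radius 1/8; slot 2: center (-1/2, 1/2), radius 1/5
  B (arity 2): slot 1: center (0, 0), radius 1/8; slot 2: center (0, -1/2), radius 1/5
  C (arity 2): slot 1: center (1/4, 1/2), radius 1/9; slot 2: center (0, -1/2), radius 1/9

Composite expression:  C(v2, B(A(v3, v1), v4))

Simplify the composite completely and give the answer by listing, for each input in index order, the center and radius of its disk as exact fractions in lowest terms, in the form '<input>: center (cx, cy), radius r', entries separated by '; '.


v1: center (-1/144, -71/144), radius 1/360; v2: center (1/4, 1/2), radius 1/9; v3: center (-1/144, -73/144), radius 1/576; v4: center (0, -5/9), radius 1/45

Only the slot chain above each v matters under C; compose those maps.
input v2: applying the 1 nested substitution gives center (1/4, 1/2), radius 1/9
input v3: applying the 3 nested substitutions gives center (-1/144, -73/144), radius 1/576
input v1: applying the 3 nested substitutions gives center (-1/144, -71/144), radius 1/360
input v4: applying the 2 nested substitutions gives center (0, -5/9), radius 1/45


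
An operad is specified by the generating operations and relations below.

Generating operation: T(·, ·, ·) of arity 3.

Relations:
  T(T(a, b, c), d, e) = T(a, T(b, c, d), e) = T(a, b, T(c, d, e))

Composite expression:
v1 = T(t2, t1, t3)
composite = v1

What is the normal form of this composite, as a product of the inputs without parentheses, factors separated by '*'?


t2 * t1 * t3


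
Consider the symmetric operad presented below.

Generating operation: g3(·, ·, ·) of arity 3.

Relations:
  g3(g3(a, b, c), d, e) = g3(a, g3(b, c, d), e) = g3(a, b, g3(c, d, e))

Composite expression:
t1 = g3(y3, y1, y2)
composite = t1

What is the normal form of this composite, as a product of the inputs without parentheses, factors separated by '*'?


y3 * y1 * y2

Under associativity of g3, the answer is the y's in reading order.
g3(y3, y1, y2) unparenthesizes to y3 * y1 * y2


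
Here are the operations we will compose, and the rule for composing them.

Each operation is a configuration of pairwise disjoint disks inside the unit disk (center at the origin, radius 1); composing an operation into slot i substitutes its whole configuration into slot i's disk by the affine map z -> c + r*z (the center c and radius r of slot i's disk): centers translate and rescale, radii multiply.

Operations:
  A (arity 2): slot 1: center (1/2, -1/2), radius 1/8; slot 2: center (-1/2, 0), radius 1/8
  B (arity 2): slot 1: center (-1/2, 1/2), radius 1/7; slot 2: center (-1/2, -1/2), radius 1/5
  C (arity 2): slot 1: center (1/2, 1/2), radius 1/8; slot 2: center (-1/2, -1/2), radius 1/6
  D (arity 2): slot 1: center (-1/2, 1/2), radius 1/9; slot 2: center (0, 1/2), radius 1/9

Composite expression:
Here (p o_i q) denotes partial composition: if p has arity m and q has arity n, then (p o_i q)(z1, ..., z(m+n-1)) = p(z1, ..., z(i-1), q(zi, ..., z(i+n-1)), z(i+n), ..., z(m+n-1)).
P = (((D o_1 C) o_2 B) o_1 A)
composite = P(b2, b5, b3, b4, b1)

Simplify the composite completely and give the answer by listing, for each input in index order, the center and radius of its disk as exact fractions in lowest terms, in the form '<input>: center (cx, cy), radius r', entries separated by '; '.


b1: center (0, 1/2), radius 1/9; b2: center (-7/16, 79/144), radius 1/576; b3: center (-61/108, 49/108), radius 1/378; b4: center (-61/108, 47/108), radius 1/270; b5: center (-65/144, 5/9), radius 1/576

Only the slot chain above each b matters under D; compose those maps.
b2 passes through 3 substitutions, ending at center (-7/16, 79/144), radius 1/576
b5 passes through 3 substitutions, ending at center (-65/144, 5/9), radius 1/576
b3 passes through 3 substitutions, ending at center (-61/108, 49/108), radius 1/378
b4 passes through 3 substitutions, ending at center (-61/108, 47/108), radius 1/270
b1 passes through 1 substitution, ending at center (0, 1/2), radius 1/9


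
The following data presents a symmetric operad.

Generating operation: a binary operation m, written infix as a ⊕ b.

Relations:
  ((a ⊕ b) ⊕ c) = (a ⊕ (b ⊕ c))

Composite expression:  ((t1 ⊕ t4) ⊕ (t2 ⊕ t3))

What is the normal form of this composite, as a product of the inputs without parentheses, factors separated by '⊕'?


t1 ⊕ t4 ⊕ t2 ⊕ t3

The m-tree's shape is irrelevant; the t-reading-order decides.
(t1 ⊕ t4) collapses to t1 ⊕ t4
(t2 ⊕ t3) collapses to t2 ⊕ t3
((t1 ⊕ t4) ⊕ (t2 ⊕ t3)) collapses to t1 ⊕ t4 ⊕ t2 ⊕ t3


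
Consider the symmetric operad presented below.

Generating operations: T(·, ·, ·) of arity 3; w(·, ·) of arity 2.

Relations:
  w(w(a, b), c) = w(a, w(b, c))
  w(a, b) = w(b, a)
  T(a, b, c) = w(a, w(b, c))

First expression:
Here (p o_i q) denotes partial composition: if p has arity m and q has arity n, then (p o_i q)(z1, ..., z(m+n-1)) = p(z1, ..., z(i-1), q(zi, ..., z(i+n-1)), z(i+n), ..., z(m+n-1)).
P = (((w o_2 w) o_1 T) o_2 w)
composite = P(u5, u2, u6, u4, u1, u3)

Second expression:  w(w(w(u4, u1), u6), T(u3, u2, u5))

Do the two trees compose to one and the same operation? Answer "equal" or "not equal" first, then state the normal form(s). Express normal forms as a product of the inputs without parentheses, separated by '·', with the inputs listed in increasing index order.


equal: each reduces to u1 · u2 · u3 · u4 · u5 · u6


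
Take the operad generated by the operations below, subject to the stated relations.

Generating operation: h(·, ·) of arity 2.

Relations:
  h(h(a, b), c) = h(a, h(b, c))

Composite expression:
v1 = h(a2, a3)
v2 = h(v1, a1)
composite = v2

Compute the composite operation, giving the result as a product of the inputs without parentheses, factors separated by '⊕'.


Key point: h is associative — brackets drop, the a-order remains.
h(a2, a3) linearizes to a2 ⊕ a3
h(h(a2, a3), a1) linearizes to a2 ⊕ a3 ⊕ a1

a2 ⊕ a3 ⊕ a1


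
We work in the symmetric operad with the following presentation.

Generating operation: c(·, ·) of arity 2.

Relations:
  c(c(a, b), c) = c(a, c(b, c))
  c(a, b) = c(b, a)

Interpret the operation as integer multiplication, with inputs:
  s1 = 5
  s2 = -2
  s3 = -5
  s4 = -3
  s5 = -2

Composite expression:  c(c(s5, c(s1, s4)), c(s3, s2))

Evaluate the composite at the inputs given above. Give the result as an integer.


c(s1, s4) = -15
c(s5, c(s1, s4)) = 30
c(s3, s2) = 10
c(c(s5, c(s1, s4)), c(s3, s2)) = 300

300


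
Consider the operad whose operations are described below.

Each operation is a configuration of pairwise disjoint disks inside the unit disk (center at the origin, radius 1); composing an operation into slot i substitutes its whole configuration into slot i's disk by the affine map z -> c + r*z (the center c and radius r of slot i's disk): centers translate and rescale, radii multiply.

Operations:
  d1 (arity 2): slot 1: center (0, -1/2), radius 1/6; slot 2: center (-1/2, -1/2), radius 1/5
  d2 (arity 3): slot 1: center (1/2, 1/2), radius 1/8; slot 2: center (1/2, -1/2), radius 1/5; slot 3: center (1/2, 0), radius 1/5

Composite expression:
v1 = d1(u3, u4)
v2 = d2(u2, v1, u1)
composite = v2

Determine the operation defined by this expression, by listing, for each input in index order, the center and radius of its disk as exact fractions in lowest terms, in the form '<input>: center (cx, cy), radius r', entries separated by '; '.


u1: center (1/2, 0), radius 1/5; u2: center (1/2, 1/2), radius 1/8; u3: center (1/2, -3/5), radius 1/30; u4: center (2/5, -3/5), radius 1/25

Each u-disk chains the slot maps above it in d2; radii multiply.
u2: after 1 affine step, its disk has center (1/2, 1/2), radius 1/8
u3: after 2 affine steps, its disk has center (1/2, -3/5), radius 1/30
u4: after 2 affine steps, its disk has center (2/5, -3/5), radius 1/25
u1: after 1 affine step, its disk has center (1/2, 0), radius 1/5


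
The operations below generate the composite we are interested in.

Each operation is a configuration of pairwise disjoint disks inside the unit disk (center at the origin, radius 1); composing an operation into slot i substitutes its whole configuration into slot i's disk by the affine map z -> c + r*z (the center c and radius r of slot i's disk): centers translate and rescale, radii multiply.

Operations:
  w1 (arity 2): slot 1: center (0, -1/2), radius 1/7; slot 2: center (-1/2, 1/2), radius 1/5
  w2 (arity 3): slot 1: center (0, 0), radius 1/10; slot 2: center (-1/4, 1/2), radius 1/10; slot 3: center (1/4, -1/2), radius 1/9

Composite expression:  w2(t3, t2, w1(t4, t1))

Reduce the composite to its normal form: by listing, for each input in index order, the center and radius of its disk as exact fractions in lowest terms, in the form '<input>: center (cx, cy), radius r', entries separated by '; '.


t1: center (7/36, -4/9), radius 1/45; t2: center (-1/4, 1/2), radius 1/10; t3: center (0, 0), radius 1/10; t4: center (1/4, -5/9), radius 1/63

Below w2, radii multiply path by path; the t-disk centers shift.
tracing t3 down its 1-map path: center (0, 0), radius 1/10
tracing t2 down its 1-map path: center (-1/4, 1/2), radius 1/10
tracing t4 down its 2-map path: center (1/4, -5/9), radius 1/63
tracing t1 down its 2-map path: center (7/36, -4/9), radius 1/45
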